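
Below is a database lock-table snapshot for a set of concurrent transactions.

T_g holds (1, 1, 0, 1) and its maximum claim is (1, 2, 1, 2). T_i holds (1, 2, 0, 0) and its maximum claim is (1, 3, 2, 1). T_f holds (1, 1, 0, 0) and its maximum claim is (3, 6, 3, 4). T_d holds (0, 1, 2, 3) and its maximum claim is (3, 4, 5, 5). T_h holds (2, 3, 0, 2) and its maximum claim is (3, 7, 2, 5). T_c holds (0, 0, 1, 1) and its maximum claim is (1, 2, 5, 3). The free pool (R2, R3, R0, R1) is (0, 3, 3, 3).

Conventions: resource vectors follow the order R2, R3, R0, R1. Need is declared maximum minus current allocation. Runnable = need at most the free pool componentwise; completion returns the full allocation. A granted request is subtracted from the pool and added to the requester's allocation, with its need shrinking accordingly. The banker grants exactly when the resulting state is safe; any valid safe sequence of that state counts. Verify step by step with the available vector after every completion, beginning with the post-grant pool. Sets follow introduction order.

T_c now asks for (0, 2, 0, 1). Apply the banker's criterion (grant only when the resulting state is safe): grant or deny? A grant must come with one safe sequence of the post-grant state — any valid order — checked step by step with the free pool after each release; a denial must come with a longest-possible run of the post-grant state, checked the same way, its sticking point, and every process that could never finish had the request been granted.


GRANT — the state after the grant stays safe, e.g. via T_g, T_i, T_h, T_f, T_d, T_c.
Key observation: (0, 1, 3, 2) free after granting still covers T_g first, and each release covers the next.
Check on the post-grant state, step by step:
  pool = (0, 1, 3, 2)
  run T_g (needs (0, 1, 1, 1), free (0, 1, 3, 2)); after release of (1, 1, 0, 1) the pool is (1, 2, 3, 3)
  run T_i (needs (0, 1, 2, 1), free (1, 2, 3, 3)); after release of (1, 2, 0, 0) the pool is (2, 4, 3, 3)
  run T_h (needs (1, 4, 2, 3), free (2, 4, 3, 3)); after release of (2, 3, 0, 2) the pool is (4, 7, 3, 5)
  run T_f (needs (2, 5, 3, 4), free (4, 7, 3, 5)); after release of (1, 1, 0, 0) the pool is (5, 8, 3, 5)
  run T_d (needs (3, 3, 3, 2), free (5, 8, 3, 5)); after release of (0, 1, 2, 3) the pool is (5, 9, 5, 8)
  run T_c (needs (1, 0, 4, 1), free (5, 9, 5, 8)); after release of (0, 2, 1, 2) the pool is (5, 11, 6, 10)


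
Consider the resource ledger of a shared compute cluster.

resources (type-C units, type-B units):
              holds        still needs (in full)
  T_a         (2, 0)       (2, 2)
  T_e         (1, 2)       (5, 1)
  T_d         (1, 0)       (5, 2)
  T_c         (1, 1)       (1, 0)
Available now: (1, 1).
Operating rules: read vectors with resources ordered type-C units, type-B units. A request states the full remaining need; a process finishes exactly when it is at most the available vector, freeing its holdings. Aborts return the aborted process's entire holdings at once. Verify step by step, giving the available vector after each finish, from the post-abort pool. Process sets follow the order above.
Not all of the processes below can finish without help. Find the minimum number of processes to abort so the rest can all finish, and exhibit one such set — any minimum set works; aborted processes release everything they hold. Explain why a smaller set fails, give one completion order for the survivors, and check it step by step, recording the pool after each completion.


Minimum abort set: T_e.
Key observation: T_d could never have finished before the abort; with (1, 2) returned by T_e, it fits at step 3.
Minimality: the empty abort set fails — the state is deadlocked as it stands.
One survivor order: T_a, T_c, T_d. Verifying each step (post-abort pool first):
  pool = (2, 3)
  run T_a (needs (2, 2), free (2, 3)); after release of (2, 0) the pool is (4, 3)
  run T_c (needs (1, 0), free (4, 3)); after release of (1, 1) the pool is (5, 4)
  run T_d (needs (5, 2), free (5, 4)); after release of (1, 0) the pool is (6, 4)


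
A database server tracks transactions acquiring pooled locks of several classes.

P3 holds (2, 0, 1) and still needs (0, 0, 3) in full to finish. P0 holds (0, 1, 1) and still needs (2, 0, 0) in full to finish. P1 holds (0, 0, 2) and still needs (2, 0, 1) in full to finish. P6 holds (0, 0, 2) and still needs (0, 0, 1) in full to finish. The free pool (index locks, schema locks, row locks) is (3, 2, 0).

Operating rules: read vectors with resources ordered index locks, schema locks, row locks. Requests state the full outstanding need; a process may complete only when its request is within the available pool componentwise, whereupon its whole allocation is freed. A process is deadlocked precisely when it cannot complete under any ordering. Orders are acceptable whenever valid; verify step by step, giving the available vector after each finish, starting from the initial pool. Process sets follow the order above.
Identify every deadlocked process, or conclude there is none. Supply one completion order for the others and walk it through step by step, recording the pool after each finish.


Nothing here is deadlocked.
Key observation: starting with P0, each completion frees enough for the next — no one is permanently blocked.
One completion order for the rest: P0, P6, P1, P3. Step-by-step check:
  pool = (3, 2, 0)
  P0: need (2, 0, 0) fits (3, 2, 0); releases (0, 1, 1), pool now (3, 3, 1)
  P6: need (0, 0, 1) fits (3, 3, 1); releases (0, 0, 2), pool now (3, 3, 3)
  P1: need (2, 0, 1) fits (3, 3, 3); releases (0, 0, 2), pool now (3, 3, 5)
  P3: need (0, 0, 3) fits (3, 3, 5); releases (2, 0, 1), pool now (5, 3, 6)


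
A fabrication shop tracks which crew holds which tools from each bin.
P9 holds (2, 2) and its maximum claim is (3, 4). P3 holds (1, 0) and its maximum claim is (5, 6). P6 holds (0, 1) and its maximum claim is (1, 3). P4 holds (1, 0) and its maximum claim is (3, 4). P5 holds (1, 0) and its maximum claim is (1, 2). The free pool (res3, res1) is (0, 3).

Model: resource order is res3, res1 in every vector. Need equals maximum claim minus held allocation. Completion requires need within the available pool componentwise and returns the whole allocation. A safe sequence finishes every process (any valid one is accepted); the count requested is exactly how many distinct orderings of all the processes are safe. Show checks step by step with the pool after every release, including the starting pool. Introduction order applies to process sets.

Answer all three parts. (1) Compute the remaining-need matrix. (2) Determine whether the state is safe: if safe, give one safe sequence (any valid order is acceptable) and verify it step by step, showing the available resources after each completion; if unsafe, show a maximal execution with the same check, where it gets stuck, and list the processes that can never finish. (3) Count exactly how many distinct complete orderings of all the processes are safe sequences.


(1) Remaining need (order res3, res1):
  P9: (1, 2)
  P3: (4, 6)
  P6: (1, 2)
  P4: (2, 4)
  P5: (0, 2)
(2) SAFE, for example via the order P5, P9, P4, P6, P3.
Key observation: reading the order forward, P9 is the first process whose need (1, 2) meets the free pool (1, 3) exactly on a resource it requests.
Verifying each step:
  pool = (0, 3)
  P5: need (0, 2) fits (0, 3); releases (1, 0), pool now (1, 3)
  P9: need (1, 2) fits (1, 3); releases (2, 2), pool now (3, 5)
  P4: need (2, 4) fits (3, 5); releases (1, 0), pool now (4, 5)
  P6: need (1, 2) fits (4, 5); releases (0, 1), pool now (4, 6)
  P3: need (4, 6) fits (4, 6); releases (1, 0), pool now (5, 6)
(3) The exact count: 3 of the possible complete orderings are safe sequences.


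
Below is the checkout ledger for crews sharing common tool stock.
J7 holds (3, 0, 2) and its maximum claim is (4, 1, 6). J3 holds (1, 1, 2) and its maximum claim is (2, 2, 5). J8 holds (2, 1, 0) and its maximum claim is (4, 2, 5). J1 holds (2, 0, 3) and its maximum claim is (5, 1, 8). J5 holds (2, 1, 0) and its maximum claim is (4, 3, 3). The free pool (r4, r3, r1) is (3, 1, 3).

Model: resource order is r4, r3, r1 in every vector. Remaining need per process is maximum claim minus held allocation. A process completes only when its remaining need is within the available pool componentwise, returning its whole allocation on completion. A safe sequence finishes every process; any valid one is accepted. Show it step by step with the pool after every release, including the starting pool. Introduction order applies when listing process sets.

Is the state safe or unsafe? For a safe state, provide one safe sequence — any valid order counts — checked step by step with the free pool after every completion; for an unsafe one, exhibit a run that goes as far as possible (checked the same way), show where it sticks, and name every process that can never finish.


SAFE. One safe sequence: J3, J8, J5, J1, J7.
Key observation: reading the order forward, J3 is the first process whose need (1, 1, 3) meets the free pool (3, 1, 3) exactly on a resource it requests.
Walking it through:
  pool = (3, 1, 3)
  J3 needs (1, 1, 3) <= (3, 1, 3) -> finishes; pool += (1, 1, 2) = (4, 2, 5)
  J8 needs (2, 1, 5) <= (4, 2, 5) -> finishes; pool += (2, 1, 0) = (6, 3, 5)
  J5 needs (2, 2, 3) <= (6, 3, 5) -> finishes; pool += (2, 1, 0) = (8, 4, 5)
  J1 needs (3, 1, 5) <= (8, 4, 5) -> finishes; pool += (2, 0, 3) = (10, 4, 8)
  J7 needs (1, 1, 4) <= (10, 4, 8) -> finishes; pool += (3, 0, 2) = (13, 4, 10)


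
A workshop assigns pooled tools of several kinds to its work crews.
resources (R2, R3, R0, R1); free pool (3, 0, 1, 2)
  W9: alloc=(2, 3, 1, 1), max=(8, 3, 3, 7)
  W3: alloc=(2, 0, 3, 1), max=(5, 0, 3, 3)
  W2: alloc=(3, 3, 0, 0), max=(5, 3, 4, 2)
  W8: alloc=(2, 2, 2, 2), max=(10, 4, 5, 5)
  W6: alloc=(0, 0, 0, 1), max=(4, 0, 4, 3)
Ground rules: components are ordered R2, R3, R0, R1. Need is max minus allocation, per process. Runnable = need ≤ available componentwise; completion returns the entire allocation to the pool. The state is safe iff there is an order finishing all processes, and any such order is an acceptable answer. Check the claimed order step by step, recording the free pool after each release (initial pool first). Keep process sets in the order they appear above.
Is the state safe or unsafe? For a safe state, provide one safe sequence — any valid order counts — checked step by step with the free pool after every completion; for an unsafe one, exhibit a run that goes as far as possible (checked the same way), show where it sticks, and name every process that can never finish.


SAFE — a valid safe sequence is W3, W2, W6, W8, W9.
Key observation: W3 marks the first exact bind of the order: its need (3, 0, 0, 2) fits the free (3, 0, 1, 2) with zero slack on a requested resource.
Step-by-step check:
  pool = (3, 0, 1, 2)
  W3: need (3, 0, 0, 2) fits (3, 0, 1, 2); releases (2, 0, 3, 1), pool now (5, 0, 4, 3)
  W2: need (2, 0, 4, 2) fits (5, 0, 4, 3); releases (3, 3, 0, 0), pool now (8, 3, 4, 3)
  W6: need (4, 0, 4, 2) fits (8, 3, 4, 3); releases (0, 0, 0, 1), pool now (8, 3, 4, 4)
  W8: need (8, 2, 3, 3) fits (8, 3, 4, 4); releases (2, 2, 2, 2), pool now (10, 5, 6, 6)
  W9: need (6, 0, 2, 6) fits (10, 5, 6, 6); releases (2, 3, 1, 1), pool now (12, 8, 7, 7)


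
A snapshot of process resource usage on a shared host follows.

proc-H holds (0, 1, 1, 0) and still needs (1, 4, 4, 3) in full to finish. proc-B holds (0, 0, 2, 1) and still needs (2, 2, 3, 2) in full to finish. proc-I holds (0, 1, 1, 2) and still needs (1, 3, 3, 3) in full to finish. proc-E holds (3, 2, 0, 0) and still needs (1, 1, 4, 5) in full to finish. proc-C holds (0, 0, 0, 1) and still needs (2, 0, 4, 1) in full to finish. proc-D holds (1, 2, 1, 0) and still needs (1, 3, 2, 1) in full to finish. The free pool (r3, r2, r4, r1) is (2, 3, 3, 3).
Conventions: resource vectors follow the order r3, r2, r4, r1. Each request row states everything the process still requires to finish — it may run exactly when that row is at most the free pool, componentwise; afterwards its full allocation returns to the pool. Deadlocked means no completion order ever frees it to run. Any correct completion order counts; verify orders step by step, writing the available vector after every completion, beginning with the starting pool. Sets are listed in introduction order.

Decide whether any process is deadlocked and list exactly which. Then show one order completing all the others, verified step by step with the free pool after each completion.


Nothing here is deadlocked.
Key observation: proc-D fits the free pool immediately, and its release cascades until everyone finishes.
The rest can finish in the order proc-D, proc-C, proc-I, proc-B, proc-E, proc-H. Check, step by step:
  pool = (2, 3, 3, 3)
  proc-D needs (1, 3, 2, 1) <= (2, 3, 3, 3) -> finishes; pool += (1, 2, 1, 0) = (3, 5, 4, 3)
  proc-C needs (2, 0, 4, 1) <= (3, 5, 4, 3) -> finishes; pool += (0, 0, 0, 1) = (3, 5, 4, 4)
  proc-I needs (1, 3, 3, 3) <= (3, 5, 4, 4) -> finishes; pool += (0, 1, 1, 2) = (3, 6, 5, 6)
  proc-B needs (2, 2, 3, 2) <= (3, 6, 5, 6) -> finishes; pool += (0, 0, 2, 1) = (3, 6, 7, 7)
  proc-E needs (1, 1, 4, 5) <= (3, 6, 7, 7) -> finishes; pool += (3, 2, 0, 0) = (6, 8, 7, 7)
  proc-H needs (1, 4, 4, 3) <= (6, 8, 7, 7) -> finishes; pool += (0, 1, 1, 0) = (6, 9, 8, 7)


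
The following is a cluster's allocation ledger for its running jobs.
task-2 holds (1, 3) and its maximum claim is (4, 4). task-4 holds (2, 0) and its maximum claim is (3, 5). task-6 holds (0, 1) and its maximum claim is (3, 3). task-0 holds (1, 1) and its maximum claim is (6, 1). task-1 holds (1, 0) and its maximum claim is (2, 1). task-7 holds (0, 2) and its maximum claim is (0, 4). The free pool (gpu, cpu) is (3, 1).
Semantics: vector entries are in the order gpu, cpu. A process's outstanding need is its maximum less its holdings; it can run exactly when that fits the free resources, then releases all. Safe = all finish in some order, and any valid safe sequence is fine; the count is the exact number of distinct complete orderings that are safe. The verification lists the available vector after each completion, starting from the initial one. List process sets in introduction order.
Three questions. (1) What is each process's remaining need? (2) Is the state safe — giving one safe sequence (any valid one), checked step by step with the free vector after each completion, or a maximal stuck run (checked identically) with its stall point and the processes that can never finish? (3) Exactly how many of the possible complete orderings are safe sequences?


(1) Outstanding need per process (order gpu, cpu):
  task-2: (3, 1)
  task-4: (1, 5)
  task-6: (3, 2)
  task-0: (5, 0)
  task-1: (1, 1)
  task-7: (0, 2)
(2) SAFE. One safe sequence: task-2, task-6, task-4, task-7, task-0, task-1.
Key observation: task-2 is the earliest step where a requested resource binds exactly: need (3, 1), pool (3, 1) at its turn.
Check, step by step:
  pool = (3, 1)
  run task-2 (needs (3, 1), free (3, 1)); after release of (1, 3) the pool is (4, 4)
  run task-6 (needs (3, 2), free (4, 4)); after release of (0, 1) the pool is (4, 5)
  run task-4 (needs (1, 5), free (4, 5)); after release of (2, 0) the pool is (6, 5)
  run task-7 (needs (0, 2), free (6, 5)); after release of (0, 2) the pool is (6, 7)
  run task-0 (needs (5, 0), free (6, 7)); after release of (1, 1) the pool is (7, 8)
  run task-1 (needs (1, 1), free (7, 8)); after release of (1, 0) the pool is (8, 8)
(3) Precisely 68 of the possible complete orderings are safe sequences.


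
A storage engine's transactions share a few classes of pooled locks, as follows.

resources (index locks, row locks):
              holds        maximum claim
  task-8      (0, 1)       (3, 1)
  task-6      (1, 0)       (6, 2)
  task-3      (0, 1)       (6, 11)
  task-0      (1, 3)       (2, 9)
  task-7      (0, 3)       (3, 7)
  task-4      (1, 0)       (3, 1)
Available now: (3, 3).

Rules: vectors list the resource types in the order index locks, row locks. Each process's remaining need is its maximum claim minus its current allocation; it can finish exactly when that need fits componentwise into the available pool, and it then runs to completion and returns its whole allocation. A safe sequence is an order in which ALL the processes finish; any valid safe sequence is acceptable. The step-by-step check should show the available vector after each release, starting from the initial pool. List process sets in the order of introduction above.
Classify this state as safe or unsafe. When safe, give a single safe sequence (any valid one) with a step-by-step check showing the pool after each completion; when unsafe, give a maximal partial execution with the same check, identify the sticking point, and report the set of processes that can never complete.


SAFE, for example via the order task-4, task-8, task-7, task-0, task-6, task-3.
Key observation: the order's first zero-slack moment is task-7 ((3, 4) needed, (4, 4) free — a requested resource with nothing to spare).
Step-by-step check:
  pool = (3, 3)
  run task-4 (needs (2, 1), free (3, 3)); after release of (1, 0) the pool is (4, 3)
  run task-8 (needs (3, 0), free (4, 3)); after release of (0, 1) the pool is (4, 4)
  run task-7 (needs (3, 4), free (4, 4)); after release of (0, 3) the pool is (4, 7)
  run task-0 (needs (1, 6), free (4, 7)); after release of (1, 3) the pool is (5, 10)
  run task-6 (needs (5, 2), free (5, 10)); after release of (1, 0) the pool is (6, 10)
  run task-3 (needs (6, 10), free (6, 10)); after release of (0, 1) the pool is (6, 11)


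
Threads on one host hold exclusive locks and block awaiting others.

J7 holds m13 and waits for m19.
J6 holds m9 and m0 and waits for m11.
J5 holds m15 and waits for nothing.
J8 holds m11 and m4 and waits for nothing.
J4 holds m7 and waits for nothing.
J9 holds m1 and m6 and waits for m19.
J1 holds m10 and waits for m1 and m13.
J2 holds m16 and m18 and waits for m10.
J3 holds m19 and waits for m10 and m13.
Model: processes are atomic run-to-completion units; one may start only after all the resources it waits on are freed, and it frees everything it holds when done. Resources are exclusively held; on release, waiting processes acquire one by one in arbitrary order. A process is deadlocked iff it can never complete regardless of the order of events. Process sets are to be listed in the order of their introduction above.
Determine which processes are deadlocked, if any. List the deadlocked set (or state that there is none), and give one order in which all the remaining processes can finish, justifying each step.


Deadlocked set: J7, J9, J1, J2 and J3.
Key observation: the waits loop around J7 -> J3 -> J7 with no way out; J9 and J1 are caught in further circular waits and J2 waits into the deadlock from upstream.
A valid finishing order for the others: J8, J5, J6, J4.
Step-by-step check:
  J8: no waits; runs immediately, freeing m11 and m4
  J5: no waits; runs immediately, freeing m15
  J6 waits on m11 — all released -> runs and releases m9 and m0
  J4: no waits; runs immediately, freeing m7


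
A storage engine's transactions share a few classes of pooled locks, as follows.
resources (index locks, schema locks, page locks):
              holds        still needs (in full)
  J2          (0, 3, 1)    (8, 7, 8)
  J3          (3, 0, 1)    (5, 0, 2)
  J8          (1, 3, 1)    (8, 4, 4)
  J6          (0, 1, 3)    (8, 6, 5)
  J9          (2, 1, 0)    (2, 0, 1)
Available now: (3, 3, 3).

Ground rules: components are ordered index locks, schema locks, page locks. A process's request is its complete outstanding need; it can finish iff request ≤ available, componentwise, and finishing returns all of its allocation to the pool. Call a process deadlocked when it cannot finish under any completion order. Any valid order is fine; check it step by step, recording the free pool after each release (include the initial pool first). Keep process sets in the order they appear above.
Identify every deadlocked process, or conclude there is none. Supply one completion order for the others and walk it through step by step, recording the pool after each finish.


No process is deadlocked.
Key observation: J9 can run right away; the returned allocation unlocks the remaining processes in turn.
The rest can finish in the order J9, J3, J8, J6, J2. Step-by-step check:
  pool = (3, 3, 3)
  J9: need (2, 0, 1) fits (3, 3, 3); releases (2, 1, 0), pool now (5, 4, 3)
  J3: need (5, 0, 2) fits (5, 4, 3); releases (3, 0, 1), pool now (8, 4, 4)
  J8: need (8, 4, 4) fits (8, 4, 4); releases (1, 3, 1), pool now (9, 7, 5)
  J6: need (8, 6, 5) fits (9, 7, 5); releases (0, 1, 3), pool now (9, 8, 8)
  J2: need (8, 7, 8) fits (9, 8, 8); releases (0, 3, 1), pool now (9, 11, 9)


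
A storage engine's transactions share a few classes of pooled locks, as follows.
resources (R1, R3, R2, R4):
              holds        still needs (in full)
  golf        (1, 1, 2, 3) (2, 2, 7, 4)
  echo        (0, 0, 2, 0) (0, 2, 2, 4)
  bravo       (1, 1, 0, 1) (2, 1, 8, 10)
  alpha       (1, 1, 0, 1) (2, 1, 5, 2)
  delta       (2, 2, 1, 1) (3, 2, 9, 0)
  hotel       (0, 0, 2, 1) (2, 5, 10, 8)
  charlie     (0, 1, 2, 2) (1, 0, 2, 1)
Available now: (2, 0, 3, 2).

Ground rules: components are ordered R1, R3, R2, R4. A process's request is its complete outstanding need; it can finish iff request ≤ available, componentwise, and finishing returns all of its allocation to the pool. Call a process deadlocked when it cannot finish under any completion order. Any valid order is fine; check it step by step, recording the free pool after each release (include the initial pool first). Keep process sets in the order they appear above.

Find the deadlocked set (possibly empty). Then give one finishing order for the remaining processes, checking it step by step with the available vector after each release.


Nothing here is deadlocked.
Key observation: charlie leads a chain of completions in which each release enables another process.
One completion order for the rest: charlie, alpha, echo, golf, delta, hotel, bravo. Step-by-step check:
  pool = (2, 0, 3, 2)
  charlie: need (1, 0, 2, 1) fits (2, 0, 3, 2); releases (0, 1, 2, 2), pool now (2, 1, 5, 4)
  alpha: need (2, 1, 5, 2) fits (2, 1, 5, 4); releases (1, 1, 0, 1), pool now (3, 2, 5, 5)
  echo: need (0, 2, 2, 4) fits (3, 2, 5, 5); releases (0, 0, 2, 0), pool now (3, 2, 7, 5)
  golf: need (2, 2, 7, 4) fits (3, 2, 7, 5); releases (1, 1, 2, 3), pool now (4, 3, 9, 8)
  delta: need (3, 2, 9, 0) fits (4, 3, 9, 8); releases (2, 2, 1, 1), pool now (6, 5, 10, 9)
  hotel: need (2, 5, 10, 8) fits (6, 5, 10, 9); releases (0, 0, 2, 1), pool now (6, 5, 12, 10)
  bravo: need (2, 1, 8, 10) fits (6, 5, 12, 10); releases (1, 1, 0, 1), pool now (7, 6, 12, 11)


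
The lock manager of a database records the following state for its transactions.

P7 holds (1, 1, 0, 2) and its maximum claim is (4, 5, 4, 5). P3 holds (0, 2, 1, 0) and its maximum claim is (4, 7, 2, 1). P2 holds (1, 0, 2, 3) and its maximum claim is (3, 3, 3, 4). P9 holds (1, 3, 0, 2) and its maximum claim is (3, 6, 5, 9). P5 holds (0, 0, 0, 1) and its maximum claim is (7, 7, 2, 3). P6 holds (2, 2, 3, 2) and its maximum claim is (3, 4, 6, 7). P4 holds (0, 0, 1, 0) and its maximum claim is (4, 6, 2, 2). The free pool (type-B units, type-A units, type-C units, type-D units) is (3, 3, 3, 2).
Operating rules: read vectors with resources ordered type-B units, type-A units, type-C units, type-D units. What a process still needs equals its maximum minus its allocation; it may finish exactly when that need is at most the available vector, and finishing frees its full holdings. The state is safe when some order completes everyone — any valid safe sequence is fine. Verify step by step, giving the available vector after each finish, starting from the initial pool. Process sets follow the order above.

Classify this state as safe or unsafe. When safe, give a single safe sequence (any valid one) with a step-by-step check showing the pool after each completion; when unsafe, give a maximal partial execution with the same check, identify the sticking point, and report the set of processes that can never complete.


SAFE — a valid safe sequence is P2, P6, P9, P4, P7, P5, P3.
Key observation: the first exact fit in this order is P2 — it needs (2, 3, 1, 1) with (3, 3, 3, 2) free, meeting a requested resource to the last unit.
Check, step by step:
  pool = (3, 3, 3, 2)
  P2: need (2, 3, 1, 1) fits (3, 3, 3, 2); releases (1, 0, 2, 3), pool now (4, 3, 5, 5)
  P6: need (1, 2, 3, 5) fits (4, 3, 5, 5); releases (2, 2, 3, 2), pool now (6, 5, 8, 7)
  P9: need (2, 3, 5, 7) fits (6, 5, 8, 7); releases (1, 3, 0, 2), pool now (7, 8, 8, 9)
  P4: need (4, 6, 1, 2) fits (7, 8, 8, 9); releases (0, 0, 1, 0), pool now (7, 8, 9, 9)
  P7: need (3, 4, 4, 3) fits (7, 8, 9, 9); releases (1, 1, 0, 2), pool now (8, 9, 9, 11)
  P5: need (7, 7, 2, 2) fits (8, 9, 9, 11); releases (0, 0, 0, 1), pool now (8, 9, 9, 12)
  P3: need (4, 5, 1, 1) fits (8, 9, 9, 12); releases (0, 2, 1, 0), pool now (8, 11, 10, 12)


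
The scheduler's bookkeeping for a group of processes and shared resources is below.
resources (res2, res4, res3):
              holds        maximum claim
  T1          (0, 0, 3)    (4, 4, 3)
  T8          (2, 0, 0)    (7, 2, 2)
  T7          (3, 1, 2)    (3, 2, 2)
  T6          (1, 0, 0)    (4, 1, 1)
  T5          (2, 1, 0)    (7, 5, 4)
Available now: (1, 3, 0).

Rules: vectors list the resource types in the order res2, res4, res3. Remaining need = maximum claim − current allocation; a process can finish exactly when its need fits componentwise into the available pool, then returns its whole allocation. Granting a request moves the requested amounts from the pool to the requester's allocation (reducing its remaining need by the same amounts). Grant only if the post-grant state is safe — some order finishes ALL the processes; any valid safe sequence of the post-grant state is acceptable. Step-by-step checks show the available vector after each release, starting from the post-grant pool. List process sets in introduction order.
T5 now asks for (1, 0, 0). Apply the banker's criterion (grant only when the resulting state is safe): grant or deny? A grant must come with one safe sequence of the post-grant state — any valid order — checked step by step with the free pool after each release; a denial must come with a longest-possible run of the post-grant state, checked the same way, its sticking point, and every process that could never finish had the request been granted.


GRANT — the state after the grant stays safe, e.g. via T7, T6, T1, T5, T8.
Key observation: granting shrinks the pool to (0, 3, 0), yet T7 still fits and the chain goes through.
Check on the post-grant state, step by step:
  pool = (0, 3, 0)
  run T7 (needs (0, 1, 0), free (0, 3, 0)); after release of (3, 1, 2) the pool is (3, 4, 2)
  run T6 (needs (3, 1, 1), free (3, 4, 2)); after release of (1, 0, 0) the pool is (4, 4, 2)
  run T1 (needs (4, 4, 0), free (4, 4, 2)); after release of (0, 0, 3) the pool is (4, 4, 5)
  run T5 (needs (4, 4, 4), free (4, 4, 5)); after release of (3, 1, 0) the pool is (7, 5, 5)
  run T8 (needs (5, 2, 2), free (7, 5, 5)); after release of (2, 0, 0) the pool is (9, 5, 5)


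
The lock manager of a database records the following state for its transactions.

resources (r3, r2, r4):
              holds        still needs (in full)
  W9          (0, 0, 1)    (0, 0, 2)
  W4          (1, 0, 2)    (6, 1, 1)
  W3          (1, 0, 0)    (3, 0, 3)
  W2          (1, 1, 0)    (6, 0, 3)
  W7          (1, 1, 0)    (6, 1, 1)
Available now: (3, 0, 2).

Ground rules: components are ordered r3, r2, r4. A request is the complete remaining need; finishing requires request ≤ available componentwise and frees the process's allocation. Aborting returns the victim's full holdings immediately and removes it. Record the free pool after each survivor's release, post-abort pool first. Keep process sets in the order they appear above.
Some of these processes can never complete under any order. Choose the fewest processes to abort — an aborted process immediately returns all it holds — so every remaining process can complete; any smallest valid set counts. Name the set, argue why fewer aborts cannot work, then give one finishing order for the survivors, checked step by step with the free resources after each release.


The answer: abort W4 and W2.
Key observation: no ordering could ever have run W7 before the abort of W4 and W2; with (2, 1, 2) back in the pool it fits at step 2.
Why nothing smaller works — every single abort fails: W9 alone leaves W4 blocked (short on r3 and r2); W4 alone leaves W2 blocked (short on r3); W3 alone leaves W4 blocked (short on r3 and r2); W2 alone leaves W4 blocked (short on r3); W7 alone leaves W4 blocked (short on r3).
The survivors complete as W3, W7, W9. Verifying each step (starting from the post-abort pool):
  pool = (5, 1, 4)
  run W3 (needs (3, 0, 3), free (5, 1, 4)); after release of (1, 0, 0) the pool is (6, 1, 4)
  run W7 (needs (6, 1, 1), free (6, 1, 4)); after release of (1, 1, 0) the pool is (7, 2, 4)
  run W9 (needs (0, 0, 2), free (7, 2, 4)); after release of (0, 0, 1) the pool is (7, 2, 5)


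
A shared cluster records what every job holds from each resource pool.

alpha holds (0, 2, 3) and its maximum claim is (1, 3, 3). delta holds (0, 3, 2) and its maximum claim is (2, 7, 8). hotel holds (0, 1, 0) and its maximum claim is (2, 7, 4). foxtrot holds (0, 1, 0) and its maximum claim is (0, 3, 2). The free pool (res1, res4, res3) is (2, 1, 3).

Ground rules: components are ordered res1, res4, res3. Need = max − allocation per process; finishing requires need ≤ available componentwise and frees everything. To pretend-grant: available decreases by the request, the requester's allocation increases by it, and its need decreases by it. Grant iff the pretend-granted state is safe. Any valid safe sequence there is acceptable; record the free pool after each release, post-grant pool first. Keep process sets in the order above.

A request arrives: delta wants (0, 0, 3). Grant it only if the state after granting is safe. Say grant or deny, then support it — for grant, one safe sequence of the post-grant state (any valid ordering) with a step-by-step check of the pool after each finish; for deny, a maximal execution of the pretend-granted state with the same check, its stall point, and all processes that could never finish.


GRANT: granting preserves safety; a valid post-grant sequence is alpha, foxtrot, delta, hotel.
Key observation: with (2, 1, 0) left after the transfer, alpha can run at once — the state stays safe.
Verifying the post-grant state step by step:
  pool = (2, 1, 0)
  alpha: need (1, 1, 0) fits (2, 1, 0); releases (0, 2, 3), pool now (2, 3, 3)
  foxtrot: need (0, 2, 2) fits (2, 3, 3); releases (0, 1, 0), pool now (2, 4, 3)
  delta: need (2, 4, 3) fits (2, 4, 3); releases (0, 3, 5), pool now (2, 7, 8)
  hotel: need (2, 6, 4) fits (2, 7, 8); releases (0, 1, 0), pool now (2, 8, 8)


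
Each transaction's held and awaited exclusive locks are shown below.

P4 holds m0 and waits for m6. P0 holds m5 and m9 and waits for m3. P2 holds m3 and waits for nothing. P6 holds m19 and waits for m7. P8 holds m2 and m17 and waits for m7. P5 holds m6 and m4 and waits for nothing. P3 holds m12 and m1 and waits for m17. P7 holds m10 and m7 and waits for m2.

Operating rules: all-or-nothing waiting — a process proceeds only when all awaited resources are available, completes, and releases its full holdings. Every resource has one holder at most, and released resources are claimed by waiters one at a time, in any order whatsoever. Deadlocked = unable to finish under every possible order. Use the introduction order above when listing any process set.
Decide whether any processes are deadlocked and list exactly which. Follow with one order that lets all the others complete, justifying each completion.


The deadlocked set is P6, P8, P3 and P7.
Key observation: the loop P7 -> P8 -> P7 blocks itself forever; P6 and P3 wait into the deadlock from upstream.
The rest can finish in the order P2, P5, P0, P4.
Verifying each step:
  P2 waits on nothing -> runs at once and releases m3
  P5 waits on nothing -> runs at once and releases m6 and m4
  P0 waits on m3 — all released -> runs and releases m5 and m9
  P4 waits on m6 — all released -> runs and releases m0


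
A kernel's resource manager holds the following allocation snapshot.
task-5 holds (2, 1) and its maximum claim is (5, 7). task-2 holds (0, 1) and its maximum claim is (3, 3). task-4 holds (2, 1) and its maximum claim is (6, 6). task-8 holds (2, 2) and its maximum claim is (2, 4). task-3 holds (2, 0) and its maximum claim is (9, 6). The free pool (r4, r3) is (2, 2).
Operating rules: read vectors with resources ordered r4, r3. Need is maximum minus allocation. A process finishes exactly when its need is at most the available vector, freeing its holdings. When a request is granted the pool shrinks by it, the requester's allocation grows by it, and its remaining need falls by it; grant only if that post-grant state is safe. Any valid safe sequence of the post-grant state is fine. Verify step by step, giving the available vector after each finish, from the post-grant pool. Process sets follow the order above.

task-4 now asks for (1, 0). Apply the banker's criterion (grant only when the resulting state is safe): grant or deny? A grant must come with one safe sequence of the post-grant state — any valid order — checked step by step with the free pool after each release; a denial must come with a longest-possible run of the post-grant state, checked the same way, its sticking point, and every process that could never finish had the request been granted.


GRANT — the state after the grant stays safe, e.g. via task-8, task-2, task-4, task-5, task-3.
Key observation: the grant leaves (1, 2) free — enough for task-8, whose release restarts the cascade.
Check on the post-grant state, step by step:
  pool = (1, 2)
  run task-8 (needs (0, 2), free (1, 2)); after release of (2, 2) the pool is (3, 4)
  run task-2 (needs (3, 2), free (3, 4)); after release of (0, 1) the pool is (3, 5)
  run task-4 (needs (3, 5), free (3, 5)); after release of (3, 1) the pool is (6, 6)
  run task-5 (needs (3, 6), free (6, 6)); after release of (2, 1) the pool is (8, 7)
  run task-3 (needs (7, 6), free (8, 7)); after release of (2, 0) the pool is (10, 7)


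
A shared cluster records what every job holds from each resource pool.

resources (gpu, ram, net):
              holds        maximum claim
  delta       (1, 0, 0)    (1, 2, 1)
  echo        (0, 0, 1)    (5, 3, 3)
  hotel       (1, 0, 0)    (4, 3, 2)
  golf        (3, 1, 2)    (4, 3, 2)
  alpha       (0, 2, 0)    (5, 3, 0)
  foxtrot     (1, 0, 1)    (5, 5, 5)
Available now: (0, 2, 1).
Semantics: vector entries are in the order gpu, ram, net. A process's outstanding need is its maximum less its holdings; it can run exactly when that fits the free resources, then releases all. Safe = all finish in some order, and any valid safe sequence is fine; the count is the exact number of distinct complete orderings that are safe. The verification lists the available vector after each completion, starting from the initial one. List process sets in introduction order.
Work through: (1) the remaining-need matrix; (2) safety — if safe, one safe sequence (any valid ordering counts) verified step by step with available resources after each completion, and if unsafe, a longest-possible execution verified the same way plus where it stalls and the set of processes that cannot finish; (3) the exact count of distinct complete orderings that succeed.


(1) Need matrix, components ordered gpu, ram, net:
  delta: (0, 2, 1)
  echo: (5, 3, 2)
  hotel: (3, 3, 2)
  golf: (1, 2, 0)
  alpha: (5, 1, 0)
  foxtrot: (4, 5, 4)
(2) SAFE — a valid safe sequence is delta, golf, hotel, echo, alpha, foxtrot.
Key observation: at delta the run first touches a limit — (0, 2, 1) against (0, 2, 1), exact on a resource it actually requests.
Walking it through:
  pool = (0, 2, 1)
  delta: need (0, 2, 1) fits (0, 2, 1); releases (1, 0, 0), pool now (1, 2, 1)
  golf: need (1, 2, 0) fits (1, 2, 1); releases (3, 1, 2), pool now (4, 3, 3)
  hotel: need (3, 3, 2) fits (4, 3, 3); releases (1, 0, 0), pool now (5, 3, 3)
  echo: need (5, 3, 2) fits (5, 3, 3); releases (0, 0, 1), pool now (5, 3, 4)
  alpha: need (5, 1, 0) fits (5, 3, 4); releases (0, 2, 0), pool now (5, 5, 4)
  foxtrot: need (4, 5, 4) fits (5, 5, 4); releases (1, 0, 1), pool now (6, 5, 5)
(3) Exactly 2 of the possible complete orderings are safe sequences.


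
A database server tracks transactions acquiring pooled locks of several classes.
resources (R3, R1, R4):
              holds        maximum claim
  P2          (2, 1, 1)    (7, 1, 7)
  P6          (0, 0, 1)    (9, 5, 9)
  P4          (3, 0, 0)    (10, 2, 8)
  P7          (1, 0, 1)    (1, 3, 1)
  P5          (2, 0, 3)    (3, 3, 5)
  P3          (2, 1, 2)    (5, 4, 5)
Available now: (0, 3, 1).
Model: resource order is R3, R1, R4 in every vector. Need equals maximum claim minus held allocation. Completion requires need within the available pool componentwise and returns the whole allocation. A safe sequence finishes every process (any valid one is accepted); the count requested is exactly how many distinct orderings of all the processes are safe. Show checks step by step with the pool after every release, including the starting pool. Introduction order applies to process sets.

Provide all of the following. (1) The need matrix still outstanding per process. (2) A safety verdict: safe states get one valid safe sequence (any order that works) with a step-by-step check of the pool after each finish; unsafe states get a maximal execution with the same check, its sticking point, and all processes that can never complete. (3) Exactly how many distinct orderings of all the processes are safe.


(1) Remaining need (order R3, R1, R4):
  P2: (5, 0, 6)
  P6: (9, 5, 8)
  P4: (7, 2, 8)
  P7: (0, 3, 0)
  P5: (1, 3, 2)
  P3: (3, 3, 3)
(2) SAFE — a valid safe sequence is P7, P5, P3, P2, P4, P6.
Key observation: the order's first zero-slack moment is P7 ((0, 3, 0) needed, (0, 3, 1) free — a requested resource with nothing to spare).
Walking it through:
  pool = (0, 3, 1)
  P7 needs (0, 3, 0) <= (0, 3, 1) -> finishes; pool += (1, 0, 1) = (1, 3, 2)
  P5 needs (1, 3, 2) <= (1, 3, 2) -> finishes; pool += (2, 0, 3) = (3, 3, 5)
  P3 needs (3, 3, 3) <= (3, 3, 5) -> finishes; pool += (2, 1, 2) = (5, 4, 7)
  P2 needs (5, 0, 6) <= (5, 4, 7) -> finishes; pool += (2, 1, 1) = (7, 5, 8)
  P4 needs (7, 2, 8) <= (7, 5, 8) -> finishes; pool += (3, 0, 0) = (10, 5, 8)
  P6 needs (9, 5, 8) <= (10, 5, 8) -> finishes; pool += (0, 0, 1) = (10, 5, 9)
(3) Precisely 1 of the possible complete orderings is a safe sequence.


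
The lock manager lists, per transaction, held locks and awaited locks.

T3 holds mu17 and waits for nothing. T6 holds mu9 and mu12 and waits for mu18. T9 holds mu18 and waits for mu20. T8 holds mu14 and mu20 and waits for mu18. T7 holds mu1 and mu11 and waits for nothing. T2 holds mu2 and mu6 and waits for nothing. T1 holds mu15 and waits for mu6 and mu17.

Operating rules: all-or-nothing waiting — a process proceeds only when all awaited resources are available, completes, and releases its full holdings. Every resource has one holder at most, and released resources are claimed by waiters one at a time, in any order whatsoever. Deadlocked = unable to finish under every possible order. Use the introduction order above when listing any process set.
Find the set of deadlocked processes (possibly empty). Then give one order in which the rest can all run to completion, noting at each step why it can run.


Deadlocked: T6, T9 and T8.
Key observation: along T9 -> T8 -> T9, each member waits on what the next one holds — a deadlock; T6 waits into the deadlock from upstream.
One completion order for the rest: T3, T2, T1, T7.
Walking it through:
  T3 waits on nothing -> runs at once and releases mu17
  T2 waits on nothing -> runs at once and releases mu2 and mu6
  T1: everything it awaited (mu6 and mu17) is free; runs, freeing mu15
  T7 waits on nothing -> runs at once and releases mu1 and mu11


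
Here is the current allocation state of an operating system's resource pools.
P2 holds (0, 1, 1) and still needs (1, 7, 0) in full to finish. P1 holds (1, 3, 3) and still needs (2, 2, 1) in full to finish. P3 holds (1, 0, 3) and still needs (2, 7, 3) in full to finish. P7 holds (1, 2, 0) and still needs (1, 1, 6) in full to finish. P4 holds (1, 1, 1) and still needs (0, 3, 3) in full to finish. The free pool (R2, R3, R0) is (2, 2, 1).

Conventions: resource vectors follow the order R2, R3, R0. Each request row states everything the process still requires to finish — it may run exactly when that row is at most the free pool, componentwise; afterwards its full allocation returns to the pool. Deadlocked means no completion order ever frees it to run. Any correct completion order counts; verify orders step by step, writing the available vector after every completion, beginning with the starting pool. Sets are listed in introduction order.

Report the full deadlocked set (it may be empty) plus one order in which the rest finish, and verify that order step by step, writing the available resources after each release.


Deadlocked set: P2, P3 and P7.
Key observation: after P1, P4 the pool peaks at (4, 6, 5), and each blocked process is short somewhere: P2 on R3; P3 on R3; P7 on R0.
A valid finishing order for the others: P1, P4. Verifying each step:
  pool = (2, 2, 1)
  P1: need (2, 2, 1) fits (2, 2, 1); releases (1, 3, 3), pool now (3, 5, 4)
  P4: need (0, 3, 3) fits (3, 5, 4); releases (1, 1, 1), pool now (4, 6, 5)
The stuck group stays short no matter what:
  blocked: P2 wants (1, 7, 0), pool (4, 6, 5) — not enough R3
  blocked: P3 wants (2, 7, 3), pool (4, 6, 5) — not enough R3
  blocked: P7 wants (1, 1, 6), pool (4, 6, 5) — not enough R0
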